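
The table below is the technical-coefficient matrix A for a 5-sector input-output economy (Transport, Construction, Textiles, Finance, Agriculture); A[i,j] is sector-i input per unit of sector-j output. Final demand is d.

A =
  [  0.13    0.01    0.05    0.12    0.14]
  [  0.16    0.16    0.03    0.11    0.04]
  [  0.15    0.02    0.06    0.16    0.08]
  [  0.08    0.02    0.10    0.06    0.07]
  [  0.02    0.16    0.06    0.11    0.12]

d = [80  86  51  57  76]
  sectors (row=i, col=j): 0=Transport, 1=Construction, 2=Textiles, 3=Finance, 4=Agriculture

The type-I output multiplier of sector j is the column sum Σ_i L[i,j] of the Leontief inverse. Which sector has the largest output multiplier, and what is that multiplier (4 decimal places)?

Form M = I − A:
  [  0.87   -0.01   -0.05   -0.12   -0.14]
  [ -0.16    0.84   -0.03   -0.11   -0.04]
  [ -0.15   -0.02    0.94   -0.16   -0.08]
  [ -0.08   -0.02   -0.10    0.94   -0.07]
  [ -0.02   -0.16   -0.06   -0.11    0.88]
Leontief inverse L = M⁻¹:
  [  1.2024    0.0634    0.1017    0.2039    0.2196]
  [  0.2608    1.2234    0.0824    0.2046    0.1209]
  [  0.2305    0.0657    1.1146    0.2456    0.1605]
  [  0.1405    0.0559    0.1372    1.1265    0.1270]
  [  0.1080    0.2354    0.1104    0.1994    1.1901]
Total output x = L · d:
  x_0 = 1.2024·80 + 0.0634·86 + 0.1017·51 + 0.2039·57 + 0.2196·76 = 135.1532
  x_1 = 0.2608·80 + 1.2234·86 + 0.0824·51 + 0.2046·57 + 0.1209·76 = 151.1328
  x_2 = 0.2305·80 + 0.0657·86 + 1.1146·51 + 0.2456·57 + 0.1605·76 = 107.1353
  x_3 = 0.1405·80 + 0.0559·86 + 0.1372·51 + 1.1265·57 + 0.1270·76 = 96.9060
  x_4 = 0.1080·80 + 0.2354·86 + 0.1104·51 + 0.1994·57 + 1.1901·76 = 136.3319
Output multipliers (column sums of L):
  Transport: 1.9422
  Construction: 1.6439
  Textiles: 1.5463
  Finance: 1.9801
  Agriculture: 1.8182

Finance (1.9801)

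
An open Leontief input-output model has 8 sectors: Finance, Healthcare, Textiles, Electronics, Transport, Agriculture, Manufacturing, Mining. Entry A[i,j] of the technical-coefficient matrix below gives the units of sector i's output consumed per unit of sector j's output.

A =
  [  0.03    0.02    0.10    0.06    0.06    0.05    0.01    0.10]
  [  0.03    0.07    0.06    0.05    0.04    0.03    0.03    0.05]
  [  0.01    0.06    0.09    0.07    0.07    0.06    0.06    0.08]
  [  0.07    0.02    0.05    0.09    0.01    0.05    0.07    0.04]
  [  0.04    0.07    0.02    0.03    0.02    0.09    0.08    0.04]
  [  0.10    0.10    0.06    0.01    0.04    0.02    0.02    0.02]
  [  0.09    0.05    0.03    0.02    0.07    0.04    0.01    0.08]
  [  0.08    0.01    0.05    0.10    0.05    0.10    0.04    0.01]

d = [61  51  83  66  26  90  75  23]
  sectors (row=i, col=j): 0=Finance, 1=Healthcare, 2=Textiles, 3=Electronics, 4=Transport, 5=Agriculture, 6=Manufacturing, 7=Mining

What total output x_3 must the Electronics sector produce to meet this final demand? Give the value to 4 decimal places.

109.2288

Form M = I − A:
  [  0.97   -0.02   -0.10   -0.06   -0.06   -0.05   -0.01   -0.10]
  [ -0.03    0.93   -0.06   -0.05   -0.04   -0.03   -0.03   -0.05]
  [ -0.01   -0.06    0.91   -0.07   -0.07   -0.06   -0.06   -0.08]
  [ -0.07   -0.02   -0.05    0.91   -0.01   -0.05   -0.07   -0.04]
  [ -0.04   -0.07   -0.02   -0.03    0.98   -0.09   -0.08   -0.04]
  [ -0.10   -0.10   -0.06   -0.01   -0.04    0.98   -0.02   -0.02]
  [ -0.09   -0.05   -0.03   -0.02   -0.07   -0.04    0.99   -0.08]
  [ -0.08   -0.01   -0.05   -0.10   -0.05   -0.10   -0.04    0.99]
Leontief inverse L = M⁻¹:
  [  1.0706    0.0556    0.1443    0.1048    0.0931    0.0947    0.0436    0.1360]
  [  0.0624    1.1005    0.0961    0.0851    0.0672    0.0639    0.0558    0.0816]
  [  0.0580    0.1034    1.1379    0.1173    0.1078    0.1081    0.0968    0.1221]
  [  0.1099    0.0509    0.0915    1.1290    0.0412    0.0860    0.0962    0.0779]
  [  0.0798    0.1052    0.0577    0.0618    1.0504    0.1221    0.1022    0.0737]
  [  0.1286    0.1317    0.1009    0.0446    0.0700    1.0535    0.0438    0.0572]
  [  0.1253    0.0814    0.0702    0.0576    0.0997    0.0792    1.0364    0.1141]
  [  0.1233    0.0479    0.0953    0.1392    0.0820    0.1382    0.0702    1.0501]
Total output x = L · d:
  x_0 = 1.0706·61 + 0.0556·51 + 0.1443·83 + 0.1048·66 + 0.0931·26 + 0.0947·90 + 0.0436·75 + 0.1360·23 = 104.3685
  x_1 = 0.0624·61 + 1.1005·51 + 0.0961·83 + 0.0851·66 + 0.0672·26 + 0.0639·90 + 0.0558·75 + 0.0816·23 = 87.0863
  x_2 = 0.0580·61 + 0.1034·51 + 1.1379·83 + 0.1173·66 + 0.1078·26 + 0.1081·90 + 0.0968·75 + 0.1221·23 = 133.6135
  x_3 = 0.1099·61 + 0.0509·51 + 0.0915·83 + 1.1290·66 + 0.0412·26 + 0.0860·90 + 0.0962·75 + 0.0779·23 = 109.2288
  x_4 = 0.0798·61 + 0.1052·51 + 0.0577·83 + 0.0618·66 + 1.0504·26 + 0.1221·90 + 0.1022·75 + 0.0737·23 = 66.7572
  x_5 = 0.1286·61 + 0.1317·51 + 0.1009·83 + 0.0446·66 + 0.0700·26 + 1.0535·90 + 0.0438·75 + 0.0572·23 = 127.1180
  x_6 = 0.1253·61 + 0.0814·51 + 0.0702·83 + 0.0576·66 + 0.0997·26 + 0.0792·90 + 1.0364·75 + 0.1141·23 = 111.4967
  x_7 = 0.1233·61 + 0.0479·51 + 0.0953·83 + 0.1392·66 + 0.0820·26 + 0.1382·90 + 0.0702·75 + 1.0501·23 = 71.0439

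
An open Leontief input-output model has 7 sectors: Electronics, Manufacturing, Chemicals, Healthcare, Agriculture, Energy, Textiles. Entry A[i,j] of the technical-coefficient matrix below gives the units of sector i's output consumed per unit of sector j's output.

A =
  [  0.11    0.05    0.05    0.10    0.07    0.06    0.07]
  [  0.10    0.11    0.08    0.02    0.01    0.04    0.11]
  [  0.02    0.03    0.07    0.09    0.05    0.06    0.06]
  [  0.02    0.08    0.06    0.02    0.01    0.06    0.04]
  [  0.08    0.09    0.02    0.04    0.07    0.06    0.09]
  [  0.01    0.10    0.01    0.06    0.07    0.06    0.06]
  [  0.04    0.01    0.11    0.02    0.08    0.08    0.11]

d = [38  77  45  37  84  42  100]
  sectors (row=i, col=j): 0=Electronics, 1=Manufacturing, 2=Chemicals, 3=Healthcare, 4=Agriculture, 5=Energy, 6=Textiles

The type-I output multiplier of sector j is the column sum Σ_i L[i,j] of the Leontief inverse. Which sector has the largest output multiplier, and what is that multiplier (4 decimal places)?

Textiles (1.9429)

Form M = I − A:
  [  0.89   -0.05   -0.05   -0.10   -0.07   -0.06   -0.07]
  [ -0.10    0.89   -0.08   -0.02   -0.01   -0.04   -0.11]
  [ -0.02   -0.03    0.93   -0.09   -0.05   -0.06   -0.06]
  [ -0.02   -0.08   -0.06    0.98   -0.01   -0.06   -0.04]
  [ -0.08   -0.09   -0.02   -0.04    0.93   -0.06   -0.09]
  [ -0.01   -0.10   -0.01   -0.06   -0.07    0.94   -0.06]
  [ -0.04   -0.01   -0.11   -0.02   -0.08   -0.08    0.89]
Leontief inverse L = M⁻¹:
  [  1.1590    0.1074    0.1008    0.1442    0.1157    0.1132    0.1370]
  [  0.1486    1.1597    0.1350    0.0626    0.0537    0.0901    0.1784]
  [  0.0489    0.0714    1.1073    0.1197    0.0820    0.0989    0.1077]
  [  0.0460    0.1139    0.0908    1.0443    0.0344    0.0893    0.0803]
  [  0.1275    0.1427    0.0676    0.0773    1.1123    0.1077    0.1554]
  [  0.0460    0.1467    0.0480    0.0857    0.1009    1.0976    0.1130]
  [  0.0764    0.0553    0.1553    0.0601    0.1258    0.1287    1.1710]
Total output x = L · d:
  x_0 = 1.1590·38 + 0.1074·77 + 0.1008·45 + 0.1442·37 + 0.1157·84 + 0.1132·42 + 0.1370·100 = 90.3580
  x_1 = 0.1486·38 + 1.1597·77 + 0.1350·45 + 0.0626·37 + 0.0537·84 + 0.0901·42 + 0.1784·100 = 129.4709
  x_2 = 0.0489·38 + 0.0714·77 + 1.1073·45 + 0.1197·37 + 0.0820·84 + 0.0989·42 + 0.1077·100 = 83.4266
  x_3 = 0.0460·38 + 0.1139·77 + 0.0908·45 + 1.0443·37 + 0.0344·84 + 0.0893·42 + 0.0803·100 = 67.9136
  x_4 = 0.1275·38 + 0.1427·77 + 0.0676·45 + 0.0773·37 + 1.1123·84 + 0.1077·42 + 0.1554·100 = 135.2373
  x_5 = 0.0460·38 + 0.1467·77 + 0.0480·45 + 0.0857·37 + 0.1009·84 + 1.0976·42 + 0.1130·100 = 84.2477
  x_6 = 0.0764·38 + 0.0553·77 + 0.1553·45 + 0.0601·37 + 0.1258·84 + 0.1287·42 + 1.1710·100 = 149.4416
Output multipliers (column sums of L):
  Electronics: 1.6524
  Manufacturing: 1.7972
  Chemicals: 1.7048
  Healthcare: 1.5939
  Agriculture: 1.6248
  Energy: 1.7254
  Textiles: 1.9429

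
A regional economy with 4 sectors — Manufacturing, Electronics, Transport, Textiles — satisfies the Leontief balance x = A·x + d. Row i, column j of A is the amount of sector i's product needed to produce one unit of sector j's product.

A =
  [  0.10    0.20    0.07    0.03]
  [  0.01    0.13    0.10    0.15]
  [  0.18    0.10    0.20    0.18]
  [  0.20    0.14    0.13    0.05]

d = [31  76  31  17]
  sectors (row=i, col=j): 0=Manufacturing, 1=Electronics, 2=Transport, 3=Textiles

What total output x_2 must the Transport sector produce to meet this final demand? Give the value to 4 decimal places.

80.3744

Form M = I − A:
  [  0.90   -0.20   -0.07   -0.03]
  [ -0.01    0.87   -0.10   -0.15]
  [ -0.18   -0.10    0.80   -0.18]
  [ -0.20   -0.14   -0.13    0.95]
Leontief inverse L = M⁻¹:
  [  1.1721    0.3064    0.1597    0.1156]
  [  0.1068    1.2353    0.2022    0.2367]
  [  0.3468    0.2877    1.3676    0.3155]
  [  0.3100    0.2859    0.2506    1.1550]
Total output x = L · d:
  x_0 = 1.1721·31 + 0.3064·76 + 0.1597·31 + 0.1156·17 = 66.5400
  x_1 = 0.1068·31 + 1.2353·76 + 0.2022·31 + 0.2367·17 = 107.4875
  x_2 = 0.3468·31 + 0.2877·76 + 1.3676·31 + 0.3155·17 = 80.3744
  x_3 = 0.3100·31 + 0.2859·76 + 0.2506·31 + 1.1550·17 = 58.7420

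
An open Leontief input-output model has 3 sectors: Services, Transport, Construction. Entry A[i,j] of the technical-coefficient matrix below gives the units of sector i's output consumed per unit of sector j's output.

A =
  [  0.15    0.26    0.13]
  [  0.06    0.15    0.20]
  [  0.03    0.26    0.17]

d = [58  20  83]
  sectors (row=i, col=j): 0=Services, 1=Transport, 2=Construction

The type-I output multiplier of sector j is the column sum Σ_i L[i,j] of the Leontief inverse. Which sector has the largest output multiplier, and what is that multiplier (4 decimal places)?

Transport (2.2030)

Form M = I − A:
  [  0.85   -0.26   -0.13]
  [ -0.06    0.85   -0.20]
  [ -0.03   -0.26    0.83]
Leontief inverse L = M⁻¹:
  [  1.2201    0.4660    0.3034]
  [  0.1042    1.3099    0.3319]
  [  0.0767    0.4272    1.3198]
Total output x = L · d:
  x_0 = 1.2201·58 + 0.4660·20 + 0.3034·83 = 105.2651
  x_1 = 0.1042·58 + 1.3099·20 + 0.3319·83 = 59.7916
  x_2 = 0.0767·58 + 0.4272·20 + 1.3198·83 = 122.5347
Output multipliers (column sums of L):
  Services: 1.4010
  Transport: 2.2030
  Construction: 1.9551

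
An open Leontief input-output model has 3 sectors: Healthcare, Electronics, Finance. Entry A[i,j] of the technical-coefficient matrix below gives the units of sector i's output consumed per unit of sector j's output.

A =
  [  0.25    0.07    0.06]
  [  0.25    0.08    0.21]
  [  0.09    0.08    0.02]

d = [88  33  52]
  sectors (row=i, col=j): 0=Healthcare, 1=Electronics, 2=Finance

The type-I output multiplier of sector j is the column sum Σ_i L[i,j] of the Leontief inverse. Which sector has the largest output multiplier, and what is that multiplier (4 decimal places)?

Healthcare (1.9587)

Form M = I − A:
  [  0.75   -0.07   -0.06]
  [ -0.25    0.92   -0.21]
  [ -0.09   -0.08    0.98]
Leontief inverse L = M⁻¹:
  [  1.3848    0.1149    0.1094]
  [  0.4130    1.1419    0.2700]
  [  0.1609    0.1038    1.0525]
Total output x = L · d:
  x_0 = 1.3848·88 + 0.1149·33 + 0.1094·52 = 131.3377
  x_1 = 0.4130·88 + 1.1419·33 + 0.2700·52 = 88.0651
  x_2 = 0.1609·88 + 0.1038·33 + 1.0525·52 = 72.3118
Output multipliers (column sums of L):
  Healthcare: 1.9587
  Electronics: 1.3605
  Finance: 1.4319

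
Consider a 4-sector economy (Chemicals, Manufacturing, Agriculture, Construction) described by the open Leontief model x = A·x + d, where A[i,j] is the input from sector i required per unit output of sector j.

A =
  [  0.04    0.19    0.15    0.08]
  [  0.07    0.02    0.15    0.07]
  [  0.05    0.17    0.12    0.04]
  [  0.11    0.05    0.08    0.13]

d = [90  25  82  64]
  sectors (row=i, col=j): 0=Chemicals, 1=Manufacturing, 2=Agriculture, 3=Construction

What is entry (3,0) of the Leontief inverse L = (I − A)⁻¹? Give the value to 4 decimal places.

Form M = I − A:
  [  0.96   -0.19   -0.15   -0.08]
  [ -0.07    0.98   -0.15   -0.07]
  [ -0.05   -0.17    0.88   -0.04]
  [ -0.11   -0.05   -0.08    0.87]
Leontief inverse L = M⁻¹:
  [  1.0883    0.2597    0.2418    0.1321]
  [  0.1021    1.0823    0.2115    0.1062]
  [  0.0885    0.2291    1.1979    0.0816]
  [  0.1516    0.1161    0.1529    1.1797]
Total output x = L · d:
  x_0 = 1.0883·90 + 0.2597·25 + 0.2418·82 + 0.1321·64 = 132.7215
  x_1 = 0.1021·90 + 1.0823·25 + 0.2115·82 + 0.1062·64 = 60.3909
  x_2 = 0.0885·90 + 0.2291·25 + 1.1979·82 + 0.0816·64 = 117.1432
  x_3 = 0.1516·90 + 0.1161·25 + 0.1529·82 + 1.1797·64 = 104.5866

L[3,0] = 0.1516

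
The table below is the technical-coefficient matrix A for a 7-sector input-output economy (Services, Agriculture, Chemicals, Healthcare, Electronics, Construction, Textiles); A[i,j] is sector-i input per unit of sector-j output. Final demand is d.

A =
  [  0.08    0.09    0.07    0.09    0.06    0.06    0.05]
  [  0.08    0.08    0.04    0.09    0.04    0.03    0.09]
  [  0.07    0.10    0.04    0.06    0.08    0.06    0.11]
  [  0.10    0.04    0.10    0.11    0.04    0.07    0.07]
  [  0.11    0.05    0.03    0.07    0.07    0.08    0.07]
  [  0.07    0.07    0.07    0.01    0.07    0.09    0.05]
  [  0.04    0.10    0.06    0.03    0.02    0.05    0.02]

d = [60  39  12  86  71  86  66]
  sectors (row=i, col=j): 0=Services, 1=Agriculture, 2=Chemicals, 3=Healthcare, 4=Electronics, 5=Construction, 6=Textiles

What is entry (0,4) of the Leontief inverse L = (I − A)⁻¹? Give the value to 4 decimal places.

L[0,4] = 0.1102

Form M = I − A:
  [  0.92   -0.09   -0.07   -0.09   -0.06   -0.06   -0.05]
  [ -0.08    0.92   -0.04   -0.09   -0.04   -0.03   -0.09]
  [ -0.07   -0.10    0.96   -0.06   -0.08   -0.06   -0.11]
  [ -0.10   -0.04   -0.10    0.89   -0.04   -0.07   -0.07]
  [ -0.11   -0.05   -0.03   -0.07    0.93   -0.08   -0.07]
  [ -0.07   -0.07   -0.07   -0.01   -0.07    0.91   -0.05]
  [ -0.04   -0.10   -0.06   -0.03   -0.02   -0.05    0.98]
Leontief inverse L = M⁻¹:
  [  1.1544    0.1606    0.1261    0.1553    0.1102    0.1175    0.1128]
  [  0.1446    1.1435    0.0910    0.1485    0.0818    0.0797    0.1431]
  [  0.1435    0.1729    1.0954    0.1230    0.1287    0.1175    0.1701]
  [  0.1776    0.1160    0.1615    1.1776    0.0939    0.1325    0.1354]
  [  0.1801    0.1172    0.0842    0.1294    1.1177    0.1364    0.1254]
  [  0.1315    0.1319    0.1144    0.0596    0.1145    1.1397    0.1023]
  [  0.0865    0.1465    0.0940    0.0708    0.0523    0.0851    1.0620]
Total output x = L · d:
  x_0 = 1.1544·60 + 0.1606·39 + 0.1261·12 + 0.1553·86 + 0.1102·71 + 0.1175·86 + 0.1128·66 = 115.7674
  x_1 = 0.1446·60 + 1.1435·39 + 0.0910·12 + 0.1485·86 + 0.0818·71 + 0.0797·86 + 0.1431·66 = 89.2472
  x_2 = 0.1435·60 + 0.1729·39 + 1.0954·12 + 0.1230·86 + 0.1287·71 + 0.1175·86 + 0.1701·66 = 69.5460
  x_3 = 0.1776·60 + 0.1160·39 + 0.1615·12 + 1.1776·86 + 0.0939·71 + 0.1325·86 + 0.1354·66 = 145.3859
  x_4 = 0.1801·60 + 0.1172·39 + 0.0842·12 + 0.1294·86 + 1.1177·71 + 0.1364·86 + 0.1254·66 = 126.8832
  x_5 = 0.1315·60 + 0.1319·39 + 0.1144·12 + 0.0596·86 + 0.1145·71 + 1.1397·86 + 0.1023·66 = 132.4358
  x_6 = 0.0865·60 + 0.1465·39 + 0.0940·12 + 0.0708·86 + 0.0523·71 + 0.0851·86 + 1.0620·66 = 99.2339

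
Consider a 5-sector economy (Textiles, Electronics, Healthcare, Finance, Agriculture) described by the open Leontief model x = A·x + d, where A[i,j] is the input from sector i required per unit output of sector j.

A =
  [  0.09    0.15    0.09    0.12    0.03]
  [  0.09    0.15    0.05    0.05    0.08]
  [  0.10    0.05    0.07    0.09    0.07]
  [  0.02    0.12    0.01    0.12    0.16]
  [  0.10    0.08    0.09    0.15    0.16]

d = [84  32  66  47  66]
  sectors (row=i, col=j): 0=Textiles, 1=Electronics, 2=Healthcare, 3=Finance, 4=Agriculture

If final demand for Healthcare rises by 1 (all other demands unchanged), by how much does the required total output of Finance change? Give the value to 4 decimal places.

0.0574

Form M = I − A:
  [  0.91   -0.15   -0.09   -0.12   -0.03]
  [ -0.09    0.85   -0.05   -0.05   -0.08]
  [ -0.10   -0.05    0.93   -0.09   -0.07]
  [ -0.02   -0.12   -0.01    0.88   -0.16]
  [ -0.10   -0.08   -0.09   -0.15    0.84]
Leontief inverse L = M⁻¹:
  [  1.1564    0.2523    0.1389    0.2060    0.1161]
  [  0.1536    1.2422    0.0982    0.1282    0.1564]
  [  0.1544    0.1296    1.1127    0.1665    0.1423]
  [  0.0824    0.2130    0.0574    1.2096    0.2584]
  [  0.1835    0.2003    0.1554    0.2706    1.2806]
Total output x = L · d:
  x_0 = 1.1564·84 + 0.2523·32 + 0.1389·66 + 0.2060·47 + 0.1161·66 = 131.7292
  x_1 = 0.1536·84 + 1.2422·32 + 0.0982·66 + 0.1282·47 + 0.1564·66 = 75.4838
  x_2 = 0.1544·84 + 0.1296·32 + 1.1127·66 + 0.1665·47 + 0.1423·66 = 107.7723
  x_3 = 0.0824·84 + 0.2130·32 + 0.0574·66 + 1.2096·47 + 0.2584·66 = 91.4330
  x_4 = 0.1835·84 + 0.2003·32 + 0.1554·66 + 0.2706·47 + 1.2806·66 = 129.3168
Δx_3 = L[3,2] · Δd_2 = 0.0574 · 1 = 0.0574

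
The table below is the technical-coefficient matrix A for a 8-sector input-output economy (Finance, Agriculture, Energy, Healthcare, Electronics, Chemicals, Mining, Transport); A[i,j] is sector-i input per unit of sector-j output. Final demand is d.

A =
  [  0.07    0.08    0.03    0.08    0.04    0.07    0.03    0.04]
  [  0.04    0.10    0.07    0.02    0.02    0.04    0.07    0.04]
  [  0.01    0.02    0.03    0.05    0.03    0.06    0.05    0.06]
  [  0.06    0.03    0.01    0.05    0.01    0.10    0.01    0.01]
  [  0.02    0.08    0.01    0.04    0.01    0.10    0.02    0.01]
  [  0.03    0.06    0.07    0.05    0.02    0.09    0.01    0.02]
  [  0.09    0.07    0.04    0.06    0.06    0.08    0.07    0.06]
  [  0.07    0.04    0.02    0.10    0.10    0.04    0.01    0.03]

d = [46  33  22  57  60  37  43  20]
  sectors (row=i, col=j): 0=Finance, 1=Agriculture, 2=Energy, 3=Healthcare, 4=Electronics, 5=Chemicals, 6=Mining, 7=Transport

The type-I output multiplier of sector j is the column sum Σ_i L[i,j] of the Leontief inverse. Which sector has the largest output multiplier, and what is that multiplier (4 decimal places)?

Form M = I − A:
  [  0.93   -0.08   -0.03   -0.08   -0.04   -0.07   -0.03   -0.04]
  [ -0.04    0.90   -0.07   -0.02   -0.02   -0.04   -0.07   -0.04]
  [ -0.01   -0.02    0.97   -0.05   -0.03   -0.06   -0.05   -0.06]
  [ -0.06   -0.03   -0.01    0.95   -0.01   -0.10   -0.01   -0.01]
  [ -0.02   -0.08   -0.01   -0.04    0.99   -0.10   -0.02   -0.01]
  [ -0.03   -0.06   -0.07   -0.05   -0.02    0.91   -0.01   -0.02]
  [ -0.09   -0.07   -0.04   -0.06   -0.06   -0.08    0.93   -0.06]
  [ -0.07   -0.04   -0.02   -0.10   -0.10   -0.04   -0.01    0.97]
Leontief inverse L = M⁻¹:
  [  1.1037    0.1237    0.0571    0.1174    0.0619    0.1211    0.0525    0.0617]
  [  0.0715    1.1413    0.0970    0.0543    0.0435    0.0841    0.0965    0.0647]
  [  0.0345    0.0481    1.0480    0.0783    0.0484    0.0968    0.0648    0.0755]
  [  0.0808    0.0573    0.0290    1.0740    0.0225    0.1341    0.0222    0.0229]
  [  0.0407    0.1101    0.0320    0.0623    1.0229    0.1335    0.0357    0.0243]
  [  0.0527    0.0917    0.0929    0.0780    0.0359    1.1297    0.0278    0.0379]
  [  0.1325    0.1237    0.0724    0.1075    0.0895    0.1425    1.0983    0.0880]
  [  0.0994    0.0793    0.0406    0.1338    0.1174    0.0899    0.0275    1.0470]
Total output x = L · d:
  x_0 = 1.1037·46 + 0.1237·33 + 0.0571·22 + 0.1174·57 + 0.0619·60 + 0.1211·37 + 0.0525·43 + 0.0617·20 = 74.4885
  x_1 = 0.0715·46 + 1.1413·33 + 0.0970·22 + 0.0543·57 + 0.0435·60 + 0.0841·37 + 0.0965·43 + 0.0647·20 = 57.3522
  x_2 = 0.0345·46 + 0.0481·33 + 1.0480·22 + 0.0783·57 + 0.0484·60 + 0.0968·37 + 0.0648·43 + 0.0755·20 = 41.4774
  x_3 = 0.0808·46 + 0.0573·33 + 0.0290·22 + 1.0740·57 + 0.0225·60 + 0.1341·37 + 0.0222·43 + 0.0229·20 = 75.1868
  x_4 = 0.0407·46 + 0.1101·33 + 0.0320·22 + 0.0623·57 + 1.0229·60 + 0.1335·37 + 0.0357·43 + 0.0243·20 = 78.0982
  x_5 = 0.0527·46 + 0.0917·33 + 0.0929·22 + 0.0780·57 + 0.0359·60 + 1.1297·37 + 0.0278·43 + 0.0379·20 = 57.8459
  x_6 = 0.1325·46 + 0.1237·33 + 0.0724·22 + 0.1075·57 + 0.0895·60 + 0.1425·37 + 1.0983·43 + 0.0880·20 = 77.5210
  x_7 = 0.0994·46 + 0.0793·33 + 0.0406·22 + 0.1338·57 + 0.1174·60 + 0.0899·37 + 0.0275·43 + 1.0470·20 = 48.2014
Output multipliers (column sums of L):
  Finance: 1.6158
  Agriculture: 1.7753
  Energy: 1.4690
  Healthcare: 1.7055
  Electronics: 1.4420
  Chemicals: 1.9318
  Mining: 1.4254
  Transport: 1.4221

Chemicals (1.9318)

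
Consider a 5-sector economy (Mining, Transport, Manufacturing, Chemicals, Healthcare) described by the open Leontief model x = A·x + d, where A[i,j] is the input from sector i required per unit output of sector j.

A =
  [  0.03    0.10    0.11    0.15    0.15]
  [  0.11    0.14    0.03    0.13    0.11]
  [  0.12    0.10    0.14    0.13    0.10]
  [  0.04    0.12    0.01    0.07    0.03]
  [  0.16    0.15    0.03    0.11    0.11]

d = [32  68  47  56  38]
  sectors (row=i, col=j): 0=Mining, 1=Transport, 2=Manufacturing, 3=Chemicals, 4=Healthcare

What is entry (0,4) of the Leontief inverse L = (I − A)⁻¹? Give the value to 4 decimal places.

Form M = I − A:
  [  0.97   -0.10   -0.11   -0.15   -0.15]
  [ -0.11    0.86   -0.03   -0.13   -0.11]
  [ -0.12   -0.10    0.86   -0.13   -0.10]
  [ -0.04   -0.12   -0.01    0.93   -0.03]
  [ -0.16   -0.15   -0.03   -0.11    0.89]
Leontief inverse L = M⁻¹:
  [  1.1290    0.2305    0.1641    0.2664    0.2462]
  [  0.1975    1.2651    0.0794    0.2443    0.2068]
  [  0.2228    0.2404    1.2101    0.2638    0.2121]
  [  0.0846    0.1850    0.0332    1.1287    0.0789]
  [  0.2542    0.2856    0.0878    0.2375    1.2196]
Total output x = L · d:
  x_0 = 1.1290·32 + 0.2305·68 + 0.1641·47 + 0.2664·56 + 0.2462·38 = 83.7833
  x_1 = 0.1975·32 + 1.2651·68 + 0.0794·47 + 0.2443·56 + 0.2068·38 = 117.6214
  x_2 = 0.2228·32 + 0.2404·68 + 1.2101·47 + 0.2638·56 + 0.2121·38 = 103.1923
  x_3 = 0.0846·32 + 0.1850·68 + 0.0332·47 + 1.1287·56 + 0.0789·38 = 83.0512
  x_4 = 0.2542·32 + 0.2856·68 + 0.0878·47 + 0.2375·56 + 1.2196·38 = 91.3258

L[0,4] = 0.2462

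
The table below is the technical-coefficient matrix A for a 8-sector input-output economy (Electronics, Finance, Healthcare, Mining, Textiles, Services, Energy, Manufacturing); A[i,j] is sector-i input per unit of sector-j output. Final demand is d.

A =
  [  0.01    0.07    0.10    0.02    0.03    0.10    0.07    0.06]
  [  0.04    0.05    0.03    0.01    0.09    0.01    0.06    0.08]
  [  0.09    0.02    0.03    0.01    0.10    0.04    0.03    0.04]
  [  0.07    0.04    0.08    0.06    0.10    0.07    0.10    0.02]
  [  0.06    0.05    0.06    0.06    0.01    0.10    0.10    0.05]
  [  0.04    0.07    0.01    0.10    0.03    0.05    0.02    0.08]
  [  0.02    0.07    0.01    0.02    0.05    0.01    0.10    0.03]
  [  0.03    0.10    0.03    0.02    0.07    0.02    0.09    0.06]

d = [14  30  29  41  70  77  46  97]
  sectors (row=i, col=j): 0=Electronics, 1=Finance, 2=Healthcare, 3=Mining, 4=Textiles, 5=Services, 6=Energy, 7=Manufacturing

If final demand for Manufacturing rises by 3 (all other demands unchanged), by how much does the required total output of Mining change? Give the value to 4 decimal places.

0.2002

Form M = I − A:
  [  0.99   -0.07   -0.10   -0.02   -0.03   -0.10   -0.07   -0.06]
  [ -0.04    0.95   -0.03   -0.01   -0.09   -0.01   -0.06   -0.08]
  [ -0.09   -0.02    0.97   -0.01   -0.10   -0.04   -0.03   -0.04]
  [ -0.07   -0.04   -0.08    0.94   -0.10   -0.07   -0.10   -0.02]
  [ -0.06   -0.05   -0.06   -0.06    0.99   -0.10   -0.10   -0.05]
  [ -0.04   -0.07   -0.01   -0.10   -0.03    0.95   -0.02   -0.08]
  [ -0.02   -0.07   -0.01   -0.02   -0.05   -0.01    0.90   -0.03]
  [ -0.03   -0.10   -0.03   -0.02   -0.07   -0.02   -0.09    0.94]
Leontief inverse L = M⁻¹:
  [  1.0451    0.1150    0.1258    0.0484    0.0770    0.1316    0.1202    0.1020]
  [  0.0660    1.0894    0.0558    0.0305    0.1245    0.0397    0.1091    0.1134]
  [  0.1158    0.0581    1.0594    0.0340    0.1306    0.0760    0.0756    0.0740]
  [  0.1113    0.0928    0.1190    1.0956    0.1512    0.1175    0.1666    0.0667]
  [  0.0946    0.1000    0.0918    0.0915    1.0593    0.1367    0.1573    0.0934]
  [  0.0706    0.1128    0.0414    0.1272    0.0742    1.0834    0.0725    0.1170]
  [  0.0401    0.1016    0.0290    0.0361    0.0796    0.0308    1.1412    0.0565]
  [  0.0588    0.1430    0.0568    0.0422    0.1112    0.0495    0.1439    1.0978]
Total output x = L · d:
  x_0 = 1.0451·14 + 0.1150·30 + 0.1258·29 + 0.0484·41 + 0.0770·70 + 0.1316·77 + 0.1202·46 + 0.1020·97 = 54.6674
  x_1 = 0.0660·14 + 1.0894·30 + 0.0558·29 + 0.0305·41 + 0.1245·70 + 0.0397·77 + 0.1091·46 + 0.1134·97 = 64.2591
  x_2 = 0.1158·14 + 0.0581·30 + 1.0594·29 + 0.0340·41 + 0.1306·70 + 0.0760·77 + 0.0756·46 + 0.0740·97 = 61.1220
  x_3 = 0.1113·14 + 0.0928·30 + 0.1190·29 + 1.0956·41 + 0.1512·70 + 0.1175·77 + 0.1666·46 + 0.0667·97 = 86.4817
  x_4 = 0.0946·14 + 0.1000·30 + 0.0918·29 + 0.0915·41 + 1.0593·70 + 0.1367·77 + 0.1573·46 + 0.0934·97 = 111.7189
  x_5 = 0.0706·14 + 0.1128·30 + 0.0414·29 + 0.1272·41 + 0.0742·70 + 1.0834·77 + 0.0725·46 + 0.1170·97 = 114.0922
  x_6 = 0.0401·14 + 0.1016·30 + 0.0290·29 + 0.0361·41 + 0.0796·70 + 0.0308·77 + 1.1412·46 + 0.0565·97 = 71.8387
  x_7 = 0.0588·14 + 0.1430·30 + 0.0568·29 + 0.0422·41 + 0.1112·70 + 0.0495·77 + 0.1439·46 + 1.0978·97 = 133.1882
Δx_3 = L[3,7] · Δd_7 = 0.0667 · 3 = 0.2002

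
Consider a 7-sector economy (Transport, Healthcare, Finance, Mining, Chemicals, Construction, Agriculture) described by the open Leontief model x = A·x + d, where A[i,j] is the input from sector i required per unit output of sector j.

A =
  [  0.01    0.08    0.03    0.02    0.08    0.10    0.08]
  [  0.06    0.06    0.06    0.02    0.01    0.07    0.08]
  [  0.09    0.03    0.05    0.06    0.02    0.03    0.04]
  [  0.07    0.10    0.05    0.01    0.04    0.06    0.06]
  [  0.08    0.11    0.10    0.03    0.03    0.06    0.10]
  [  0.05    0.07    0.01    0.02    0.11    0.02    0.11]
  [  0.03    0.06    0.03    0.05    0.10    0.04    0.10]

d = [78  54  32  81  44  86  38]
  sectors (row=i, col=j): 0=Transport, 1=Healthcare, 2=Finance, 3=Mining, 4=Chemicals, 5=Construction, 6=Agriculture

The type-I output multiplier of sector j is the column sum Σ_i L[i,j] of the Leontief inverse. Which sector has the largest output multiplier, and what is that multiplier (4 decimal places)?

Agriculture (1.9624)

Form M = I − A:
  [  0.99   -0.08   -0.03   -0.02   -0.08   -0.10   -0.08]
  [ -0.06    0.94   -0.06   -0.02   -0.01   -0.07   -0.08]
  [ -0.09   -0.03    0.95   -0.06   -0.02   -0.03   -0.04]
  [ -0.07   -0.10   -0.05    0.99   -0.04   -0.06   -0.06]
  [ -0.08   -0.11   -0.10   -0.03    0.97   -0.06   -0.10]
  [ -0.05   -0.07   -0.01   -0.02   -0.11    0.98   -0.11]
  [ -0.03   -0.06   -0.03   -0.05   -0.10   -0.04    0.90]
Leontief inverse L = M⁻¹:
  [  1.0471    0.1283    0.0618    0.0409    0.1202    0.1335    0.1396]
  [  0.0899    1.0996    0.0844    0.0392    0.0469    0.1009    0.1296]
  [  0.1167    0.0680    1.0732    0.0757    0.0509    0.0607    0.0822]
  [  0.1033    0.1443    0.0793    1.0299    0.0768    0.0957    0.1144]
  [  0.1240    0.1657    0.1372    0.0574    1.0773    0.1050    0.1682]
  [  0.0847    0.1199    0.0445    0.0412    0.1481    1.0574    0.1686]
  [  0.0681    0.1116    0.0651    0.0719    0.1394    0.0772    1.1597]
Total output x = L · d:
  x_0 = 1.0471·78 + 0.1283·54 + 0.0618·32 + 0.0409·81 + 0.1202·44 + 0.1335·86 + 0.1396·38 = 115.9608
  x_1 = 0.0899·78 + 1.0996·54 + 0.0844·32 + 0.0392·81 + 0.0469·44 + 0.1009·86 + 0.1296·38 = 87.9299
  x_2 = 0.1167·78 + 0.0680·54 + 1.0732·32 + 0.0757·81 + 0.0509·44 + 0.0607·86 + 0.0822·38 = 63.8365
  x_3 = 0.1033·78 + 0.1443·54 + 0.0793·32 + 1.0299·81 + 0.0768·44 + 0.0957·86 + 0.1144·38 = 117.7667
  x_4 = 0.1240·78 + 0.1657·54 + 0.1372·32 + 0.0574·81 + 1.0773·44 + 0.1050·86 + 0.1682·38 = 90.4912
  x_5 = 0.0847·78 + 0.1199·54 + 0.0445·32 + 0.0412·81 + 0.1481·44 + 1.0574·86 + 0.1686·38 = 121.7041
  x_6 = 0.0681·78 + 0.1116·54 + 0.0651·32 + 0.0719·81 + 0.1394·44 + 0.0772·86 + 1.1597·38 = 76.0837
Output multipliers (column sums of L):
  Transport: 1.6338
  Healthcare: 1.8374
  Finance: 1.5455
  Mining: 1.3562
  Chemicals: 1.6596
  Construction: 1.6304
  Agriculture: 1.9624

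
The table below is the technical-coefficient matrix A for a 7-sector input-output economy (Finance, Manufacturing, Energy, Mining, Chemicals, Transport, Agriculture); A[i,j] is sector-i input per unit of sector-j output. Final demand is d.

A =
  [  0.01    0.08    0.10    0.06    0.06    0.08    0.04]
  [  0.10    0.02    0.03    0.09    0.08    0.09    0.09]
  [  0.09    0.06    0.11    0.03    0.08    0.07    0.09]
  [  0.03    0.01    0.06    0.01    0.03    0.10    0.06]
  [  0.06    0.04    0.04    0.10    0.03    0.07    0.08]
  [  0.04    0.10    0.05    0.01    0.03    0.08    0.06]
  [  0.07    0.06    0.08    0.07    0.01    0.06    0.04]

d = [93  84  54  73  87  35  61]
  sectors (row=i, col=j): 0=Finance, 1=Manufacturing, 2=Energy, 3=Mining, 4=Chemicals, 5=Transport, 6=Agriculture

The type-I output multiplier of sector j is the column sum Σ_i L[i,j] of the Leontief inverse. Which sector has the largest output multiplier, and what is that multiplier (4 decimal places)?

Form M = I − A:
  [  0.99   -0.08   -0.10   -0.06   -0.06   -0.08   -0.04]
  [ -0.10    0.98   -0.03   -0.09   -0.08   -0.09   -0.09]
  [ -0.09   -0.06    0.89   -0.03   -0.08   -0.07   -0.09]
  [ -0.03   -0.01   -0.06    0.99   -0.03   -0.10   -0.06]
  [ -0.06   -0.04   -0.04   -0.10    0.97   -0.07   -0.08]
  [ -0.04   -0.10   -0.05   -0.01   -0.03    0.92   -0.06]
  [ -0.07   -0.06   -0.08   -0.07   -0.01   -0.06    0.96]
Leontief inverse L = M⁻¹:
  [  1.0567    0.1201    0.1497    0.0971    0.0959    0.1389    0.0921]
  [  0.1431    1.0681    0.0876    0.1316    0.1145    0.1559    0.1418]
  [  0.1446    0.1133    1.1761    0.0793    0.1237    0.1410    0.1510]
  [  0.0599    0.0434    0.0965    1.0339    0.0525    0.1393    0.0933]
  [  0.0981    0.0785    0.0885    0.1329    1.0601    0.1262    0.1243]
  [  0.0803    0.1369    0.0922    0.0450    0.0613    1.1306    0.1034]
  [  0.1085    0.0975    0.1281    0.1015    0.0432    0.1138    1.0844]
Total output x = L · d:
  x_0 = 1.0567·93 + 0.1201·84 + 0.1497·54 + 0.0971·73 + 0.0959·87 + 0.1389·35 + 0.0921·61 = 142.3574
  x_1 = 0.1431·93 + 1.0681·84 + 0.0876·54 + 0.1316·73 + 0.1145·87 + 0.1559·35 + 0.1418·61 = 141.4305
  x_2 = 0.1446·93 + 0.1133·84 + 1.1761·54 + 0.0793·73 + 0.1237·87 + 0.1410·35 + 0.1510·61 = 117.1667
  x_3 = 0.0599·93 + 0.0434·84 + 0.0965·54 + 1.0339·73 + 0.0525·87 + 0.1393·35 + 0.0933·61 = 105.0319
  x_4 = 0.0981·93 + 0.0785·84 + 0.0885·54 + 0.1329·73 + 1.0601·87 + 0.1262·35 + 0.1243·61 = 134.4315
  x_5 = 0.0803·93 + 0.1369·84 + 0.0922·54 + 0.0450·73 + 0.0613·87 + 1.1306·35 + 0.1034·61 = 78.4436
  x_6 = 0.1085·93 + 0.0975·84 + 0.1281·54 + 0.1015·73 + 0.0432·87 + 0.1138·35 + 1.0844·61 = 106.4868
Output multipliers (column sums of L):
  Finance: 1.6912
  Manufacturing: 1.6578
  Energy: 1.8187
  Mining: 1.6213
  Chemicals: 1.5510
  Transport: 1.9456
  Agriculture: 1.7902

Transport (1.9456)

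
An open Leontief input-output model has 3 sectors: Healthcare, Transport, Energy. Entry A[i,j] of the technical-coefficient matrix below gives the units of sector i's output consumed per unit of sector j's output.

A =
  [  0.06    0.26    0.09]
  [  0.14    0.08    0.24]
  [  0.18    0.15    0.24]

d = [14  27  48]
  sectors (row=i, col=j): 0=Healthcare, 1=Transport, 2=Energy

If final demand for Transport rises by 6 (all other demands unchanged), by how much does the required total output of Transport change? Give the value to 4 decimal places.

7.3790

Form M = I − A:
  [  0.94   -0.26   -0.09]
  [ -0.14    0.92   -0.24]
  [ -0.18   -0.15    0.76]
Leontief inverse L = M⁻¹:
  [  1.1682    0.3718    0.2558]
  [  0.2635    1.2298    0.4196]
  [  0.3287    0.3308    1.4592]
Total output x = L · d:
  x_0 = 1.1682·14 + 0.3718·27 + 0.2558·48 = 38.6708
  x_1 = 0.2635·14 + 1.2298·27 + 0.4196·48 = 57.0343
  x_2 = 0.3287·14 + 0.3308·27 + 1.4592·48 = 83.5735
Δx_1 = L[1,1] · Δd_1 = 1.2298 · 6 = 7.3790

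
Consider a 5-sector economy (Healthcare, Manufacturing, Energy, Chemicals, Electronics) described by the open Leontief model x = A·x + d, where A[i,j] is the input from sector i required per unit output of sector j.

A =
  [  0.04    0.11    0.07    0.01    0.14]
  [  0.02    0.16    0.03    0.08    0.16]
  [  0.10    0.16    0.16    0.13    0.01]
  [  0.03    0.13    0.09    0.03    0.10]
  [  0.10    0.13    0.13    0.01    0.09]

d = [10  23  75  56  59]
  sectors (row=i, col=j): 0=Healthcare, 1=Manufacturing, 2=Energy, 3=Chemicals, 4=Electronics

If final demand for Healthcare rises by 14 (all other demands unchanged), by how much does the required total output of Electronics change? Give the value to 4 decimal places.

2.1219

Form M = I − A:
  [  0.96   -0.11   -0.07   -0.01   -0.14]
  [ -0.02    0.84   -0.03   -0.08   -0.16]
  [ -0.10   -0.16    0.84   -0.13   -0.01]
  [ -0.03   -0.13   -0.09    0.97   -0.10]
  [ -0.10   -0.13   -0.13   -0.01    0.91]
Leontief inverse L = M⁻¹:
  [  1.0835    0.2077    0.1354    0.0486    0.2100]
  [  0.0671    1.2764    0.1029    0.1223    0.2493]
  [  0.1548    0.3067    1.2528    0.1960    0.1130]
  [  0.0725    0.2319    0.1559    1.0735    0.1716]
  [  0.1516    0.2515    0.2103    0.0626    1.1756]
Total output x = L · d:
  x_0 = 1.0835·10 + 0.2077·23 + 0.1354·75 + 0.0486·56 + 0.2100·59 = 40.8844
  x_1 = 0.0671·10 + 1.2764·23 + 0.1029·75 + 0.1223·56 + 0.2493·59 = 59.3014
  x_2 = 0.1548·10 + 0.3067·23 + 1.2528·75 + 0.1960·56 + 0.1130·59 = 120.2077
  x_3 = 0.0725·10 + 0.2319·23 + 0.1559·75 + 1.0735·56 + 0.1716·59 = 87.9880
  x_4 = 0.1516·10 + 0.2515·23 + 0.2103·75 + 0.0626·56 + 1.1756·59 = 95.9390
Δx_4 = L[4,0] · Δd_0 = 0.1516 · 14 = 2.1219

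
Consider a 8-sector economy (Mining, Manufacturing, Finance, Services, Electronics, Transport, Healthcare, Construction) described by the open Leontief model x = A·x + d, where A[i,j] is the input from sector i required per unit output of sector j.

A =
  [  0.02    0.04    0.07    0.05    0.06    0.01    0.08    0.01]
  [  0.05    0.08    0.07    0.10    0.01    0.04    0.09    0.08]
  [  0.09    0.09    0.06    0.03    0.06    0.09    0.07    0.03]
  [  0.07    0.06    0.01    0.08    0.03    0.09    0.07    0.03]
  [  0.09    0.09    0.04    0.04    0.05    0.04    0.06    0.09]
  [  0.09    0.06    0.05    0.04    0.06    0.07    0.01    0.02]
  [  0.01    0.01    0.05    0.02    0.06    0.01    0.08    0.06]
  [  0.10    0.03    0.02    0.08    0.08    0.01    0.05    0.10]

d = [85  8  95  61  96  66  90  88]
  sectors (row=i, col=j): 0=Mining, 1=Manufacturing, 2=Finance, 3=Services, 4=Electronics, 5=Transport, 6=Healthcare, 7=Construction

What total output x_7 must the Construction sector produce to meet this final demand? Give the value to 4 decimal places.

Form M = I − A:
  [  0.98   -0.04   -0.07   -0.05   -0.06   -0.01   -0.08   -0.01]
  [ -0.05    0.92   -0.07   -0.10   -0.01   -0.04   -0.09   -0.08]
  [ -0.09   -0.09    0.94   -0.03   -0.06   -0.09   -0.07   -0.03]
  [ -0.07   -0.06   -0.01    0.92   -0.03   -0.09   -0.07   -0.03]
  [ -0.09   -0.09   -0.04   -0.04    0.95   -0.04   -0.06   -0.09]
  [ -0.09   -0.06   -0.05   -0.04   -0.06    0.93   -0.01   -0.02]
  [ -0.01   -0.01   -0.05   -0.02   -0.06   -0.01    0.92   -0.06]
  [ -0.10   -0.03   -0.02   -0.08   -0.08   -0.01   -0.05    0.90]
Leontief inverse L = M⁻¹:
  [  1.0562    0.0747    0.0982    0.0806    0.0898    0.0375    0.1213    0.0422]
  [  0.1058    1.1289    0.1110    0.1524    0.0558    0.0806    0.1511    0.1277]
  [  0.1451    0.1423    1.1059    0.0790    0.1057    0.1291    0.1291    0.0758]
  [  0.1150    0.1007    0.0451    1.1223    0.0675    0.1234    0.1180    0.0665]
  [  0.1438    0.1380    0.0818    0.0910    1.0951    0.0741    0.1189    0.1387]
  [  0.1348    0.1029    0.0853    0.0792    0.0951    1.1023    0.0554    0.0538]
  [  0.0437    0.0379    0.0732    0.0463    0.0893    0.0305    1.1147    0.0918]
  [  0.1510    0.0736    0.0555    0.1271    0.1235    0.0412    0.1050    1.1457]
Total output x = L · d:
  x_0 = 1.0562·85 + 0.0747·8 + 0.0982·95 + 0.0806·61 + 0.0898·96 + 0.0375·66 + 0.1213·90 + 0.0422·88 = 130.3627
  x_1 = 0.1058·85 + 1.1289·8 + 0.1110·95 + 0.1524·61 + 0.0558·96 + 0.0806·66 + 0.1511·90 + 0.1277·88 = 73.3754
  x_2 = 0.1451·85 + 0.1423·8 + 1.1059·95 + 0.0790·61 + 0.1057·96 + 0.1291·66 + 0.1291·90 + 0.0758·88 = 160.3102
  x_3 = 0.1150·85 + 0.1007·8 + 0.0451·95 + 1.1223·61 + 0.0675·96 + 0.1234·66 + 0.1180·90 + 0.0665·88 = 114.4203
  x_4 = 0.1438·85 + 0.1380·8 + 0.0818·95 + 0.0910·61 + 1.0951·96 + 0.0741·66 + 0.1189·90 + 0.1387·88 = 159.5611
  x_5 = 0.1348·85 + 0.1029·8 + 0.0853·95 + 0.0792·61 + 0.0951·96 + 1.1023·66 + 0.0554·90 + 0.0538·88 = 116.8333
  x_6 = 0.0437·85 + 0.0379·8 + 0.0732·95 + 0.0463·61 + 0.0893·96 + 0.0305·66 + 1.1147·90 + 0.0918·88 = 132.7840
  x_7 = 0.1510·85 + 0.0736·8 + 0.0555·95 + 0.1271·61 + 0.1235·96 + 0.0412·66 + 0.1050·90 + 1.1457·88 = 151.2998

151.2998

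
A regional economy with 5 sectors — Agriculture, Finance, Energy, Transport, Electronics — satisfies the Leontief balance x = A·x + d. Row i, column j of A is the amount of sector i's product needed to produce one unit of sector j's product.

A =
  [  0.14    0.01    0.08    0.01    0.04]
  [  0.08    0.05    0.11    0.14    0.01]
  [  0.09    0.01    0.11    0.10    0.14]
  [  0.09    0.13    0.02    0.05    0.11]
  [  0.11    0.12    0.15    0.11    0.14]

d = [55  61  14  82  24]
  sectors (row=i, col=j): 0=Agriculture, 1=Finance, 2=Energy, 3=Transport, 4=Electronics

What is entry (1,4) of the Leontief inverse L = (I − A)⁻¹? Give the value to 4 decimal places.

Form M = I − A:
  [  0.86   -0.01   -0.08   -0.01   -0.04]
  [ -0.08    0.95   -0.11   -0.14   -0.01]
  [ -0.09   -0.01    0.89   -0.10   -0.14]
  [ -0.09   -0.13   -0.02    0.95   -0.11]
  [ -0.11   -0.12   -0.15   -0.11    0.86]
Leontief inverse L = M⁻¹:
  [  1.1932    0.0296    0.1255    0.0395    0.0813]
  [  0.1472    1.0905    0.1641    0.1877    0.0702]
  [  0.1760    0.0648    1.1887    0.1624    0.2232]
  [  0.1629    0.1753    0.0892    1.1088    0.1660]
  [  0.2247    0.1897    0.2577    0.2014    1.2432]
Total output x = L · d:
  x_0 = 1.1932·55 + 0.0296·61 + 0.1255·14 + 0.0395·82 + 0.0813·24 = 74.3823
  x_1 = 0.1472·55 + 1.0905·61 + 0.1641·14 + 0.1877·82 + 0.0702·24 = 93.9857
  x_2 = 0.1760·55 + 0.0648·61 + 1.1887·14 + 0.1624·82 + 0.2232·24 = 48.9427
  x_3 = 0.1629·55 + 0.1753·61 + 0.0892·14 + 1.1088·82 + 0.1660·24 = 115.8092
  x_4 = 0.2247·55 + 0.1897·61 + 0.2577·14 + 0.2014·82 + 1.2432·24 = 73.8846

L[1,4] = 0.0702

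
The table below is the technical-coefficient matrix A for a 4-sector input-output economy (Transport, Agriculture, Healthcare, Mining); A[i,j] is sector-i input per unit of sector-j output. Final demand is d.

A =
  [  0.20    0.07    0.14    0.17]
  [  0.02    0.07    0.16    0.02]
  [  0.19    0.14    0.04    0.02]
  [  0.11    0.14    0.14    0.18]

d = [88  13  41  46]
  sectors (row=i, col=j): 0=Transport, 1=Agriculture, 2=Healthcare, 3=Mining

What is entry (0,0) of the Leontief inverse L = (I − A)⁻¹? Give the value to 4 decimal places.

Form M = I − A:
  [  0.80   -0.07   -0.14   -0.17]
  [ -0.02    0.93   -0.16   -0.02]
  [ -0.19   -0.14    0.96   -0.02]
  [ -0.11   -0.14   -0.14    0.82]
Leontief inverse L = M⁻¹:
  [  1.3596    0.1874    0.2723    0.2931]
  [  0.0838    1.1201    0.2062    0.0497]
  [  0.2864    0.2057    1.1311    0.0920]
  [  0.2456    0.2515    0.2648    1.2830]
Total output x = L · d:
  x_0 = 1.3596·88 + 0.1874·13 + 0.2723·41 + 0.2931·46 = 146.7310
  x_1 = 0.0838·88 + 1.1201·13 + 0.2062·41 + 0.0497·46 = 32.6752
  x_2 = 0.2864·88 + 0.2057·13 + 1.1311·41 + 0.0920·46 = 78.4881
  x_3 = 0.2456·88 + 0.2515·13 + 0.2648·41 + 1.2830·46 = 94.7601

L[0,0] = 1.3596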